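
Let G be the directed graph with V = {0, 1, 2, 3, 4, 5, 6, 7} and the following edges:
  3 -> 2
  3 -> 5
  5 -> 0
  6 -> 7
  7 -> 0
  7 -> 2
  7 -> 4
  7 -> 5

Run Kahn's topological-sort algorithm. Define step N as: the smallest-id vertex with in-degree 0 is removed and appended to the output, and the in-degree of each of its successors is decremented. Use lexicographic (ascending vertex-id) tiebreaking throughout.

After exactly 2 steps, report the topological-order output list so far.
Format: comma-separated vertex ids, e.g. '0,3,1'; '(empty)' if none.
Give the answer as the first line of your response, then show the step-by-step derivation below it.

1,3

step 1: output 1; order=[1]; indeg=(2,0,2,0,1,2,0,1)
step 2: output 3; order=[1,3]; indeg=(2,0,1,0,1,1,0,1)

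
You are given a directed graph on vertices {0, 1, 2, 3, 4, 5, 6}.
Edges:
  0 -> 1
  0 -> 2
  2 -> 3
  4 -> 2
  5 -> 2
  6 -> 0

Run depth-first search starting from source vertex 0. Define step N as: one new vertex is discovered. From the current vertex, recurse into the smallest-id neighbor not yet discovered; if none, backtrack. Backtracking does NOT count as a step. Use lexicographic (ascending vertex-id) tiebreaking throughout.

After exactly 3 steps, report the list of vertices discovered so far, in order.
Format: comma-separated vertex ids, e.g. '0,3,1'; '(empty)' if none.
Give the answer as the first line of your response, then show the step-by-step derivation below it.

0,1,2

step 1: discover 0; path=0; order=0
step 2: discover 1; path=0>1; order=0,1
step 3: discover 2; path=0>2; order=0,1,2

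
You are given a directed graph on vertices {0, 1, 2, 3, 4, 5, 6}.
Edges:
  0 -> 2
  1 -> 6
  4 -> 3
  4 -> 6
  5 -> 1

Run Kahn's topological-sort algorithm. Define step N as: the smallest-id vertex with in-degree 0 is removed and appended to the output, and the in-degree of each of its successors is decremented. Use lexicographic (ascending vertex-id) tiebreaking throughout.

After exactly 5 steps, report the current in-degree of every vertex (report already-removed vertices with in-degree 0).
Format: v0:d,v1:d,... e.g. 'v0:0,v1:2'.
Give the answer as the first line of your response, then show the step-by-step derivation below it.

v0:0,v1:0,v2:0,v3:0,v4:0,v5:0,v6:1

step 1: output 0; order=[0]; indeg=(0,1,0,1,0,0,2)
step 2: output 2; order=[0,2]; indeg=(0,1,0,1,0,0,2)
step 3: output 4; order=[0,2,4]; indeg=(0,1,0,0,0,0,1)
step 4: output 3; order=[0,2,4,3]; indeg=(0,1,0,0,0,0,1)
step 5: output 5; order=[0,2,4,3,5]; indeg=(0,0,0,0,0,0,1)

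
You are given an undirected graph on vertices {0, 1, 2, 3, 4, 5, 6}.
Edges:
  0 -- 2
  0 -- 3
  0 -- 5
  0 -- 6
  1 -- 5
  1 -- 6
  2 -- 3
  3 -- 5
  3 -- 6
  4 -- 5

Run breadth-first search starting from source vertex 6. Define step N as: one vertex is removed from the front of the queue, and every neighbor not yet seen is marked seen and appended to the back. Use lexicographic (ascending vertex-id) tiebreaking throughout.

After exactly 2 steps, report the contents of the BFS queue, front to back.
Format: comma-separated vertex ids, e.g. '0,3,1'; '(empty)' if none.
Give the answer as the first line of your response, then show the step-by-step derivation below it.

1,3,2,5

step 1: dequeue 6; queue=[0,1,3]; order=6
step 2: dequeue 0; queue=[1,3,2,5]; order=6,0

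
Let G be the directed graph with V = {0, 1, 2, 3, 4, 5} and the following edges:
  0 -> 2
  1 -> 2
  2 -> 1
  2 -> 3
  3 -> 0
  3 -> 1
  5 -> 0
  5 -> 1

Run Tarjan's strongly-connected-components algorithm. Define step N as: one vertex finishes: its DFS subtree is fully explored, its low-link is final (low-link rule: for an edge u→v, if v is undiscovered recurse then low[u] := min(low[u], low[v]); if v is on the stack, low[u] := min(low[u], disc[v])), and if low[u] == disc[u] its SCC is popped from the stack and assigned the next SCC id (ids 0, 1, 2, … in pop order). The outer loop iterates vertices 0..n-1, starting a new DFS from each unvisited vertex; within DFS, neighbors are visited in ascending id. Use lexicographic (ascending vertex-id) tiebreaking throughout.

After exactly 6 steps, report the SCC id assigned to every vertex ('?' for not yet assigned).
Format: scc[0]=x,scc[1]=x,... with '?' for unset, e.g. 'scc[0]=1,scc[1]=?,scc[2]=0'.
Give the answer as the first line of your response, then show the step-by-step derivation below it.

scc[0]=0,scc[1]=0,scc[2]=0,scc[3]=0,scc[4]=1,scc[5]=2

step 1: low=(low[0]=0,low[1]=1,low[2]=1,low[3]=?,low[4]=?,low[5]=?); scc=(scc[0]=?,scc[1]=?,scc[2]=?,scc[3]=?,scc[4]=?,scc[5]=?)
step 2: low=(low[0]=0,low[1]=1,low[2]=1,low[3]=0,low[4]=?,low[5]=?); scc=(scc[0]=?,scc[1]=?,scc[2]=?,scc[3]=?,scc[4]=?,scc[5]=?)
step 3: low=(low[0]=0,low[1]=1,low[2]=0,low[3]=0,low[4]=?,low[5]=?); scc=(scc[0]=?,scc[1]=?,scc[2]=?,scc[3]=?,scc[4]=?,scc[5]=?)
step 4: low=(low[0]=0,low[1]=1,low[2]=0,low[3]=0,low[4]=?,low[5]=?); scc=(scc[0]=0,scc[1]=0,scc[2]=0,scc[3]=0,scc[4]=?,scc[5]=?)
step 5: low=(low[0]=0,low[1]=1,low[2]=0,low[3]=0,low[4]=4,low[5]=?); scc=(scc[0]=0,scc[1]=0,scc[2]=0,scc[3]=0,scc[4]=1,scc[5]=?)
step 6: low=(low[0]=0,low[1]=1,low[2]=0,low[3]=0,low[4]=4,low[5]=5); scc=(scc[0]=0,scc[1]=0,scc[2]=0,scc[3]=0,scc[4]=1,scc[5]=2)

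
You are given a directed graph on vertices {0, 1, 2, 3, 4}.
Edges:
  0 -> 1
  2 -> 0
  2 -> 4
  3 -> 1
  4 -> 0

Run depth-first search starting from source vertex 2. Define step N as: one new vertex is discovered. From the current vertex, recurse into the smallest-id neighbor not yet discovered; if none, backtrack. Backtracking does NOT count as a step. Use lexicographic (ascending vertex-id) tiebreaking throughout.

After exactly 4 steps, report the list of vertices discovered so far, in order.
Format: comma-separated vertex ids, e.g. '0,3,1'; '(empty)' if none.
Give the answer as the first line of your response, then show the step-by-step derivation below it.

2,0,1,4

step 1: discover 2; path=2; order=2
step 2: discover 0; path=2>0; order=2,0
step 3: discover 1; path=2>0>1; order=2,0,1
step 4: discover 4; path=2>4; order=2,0,1,4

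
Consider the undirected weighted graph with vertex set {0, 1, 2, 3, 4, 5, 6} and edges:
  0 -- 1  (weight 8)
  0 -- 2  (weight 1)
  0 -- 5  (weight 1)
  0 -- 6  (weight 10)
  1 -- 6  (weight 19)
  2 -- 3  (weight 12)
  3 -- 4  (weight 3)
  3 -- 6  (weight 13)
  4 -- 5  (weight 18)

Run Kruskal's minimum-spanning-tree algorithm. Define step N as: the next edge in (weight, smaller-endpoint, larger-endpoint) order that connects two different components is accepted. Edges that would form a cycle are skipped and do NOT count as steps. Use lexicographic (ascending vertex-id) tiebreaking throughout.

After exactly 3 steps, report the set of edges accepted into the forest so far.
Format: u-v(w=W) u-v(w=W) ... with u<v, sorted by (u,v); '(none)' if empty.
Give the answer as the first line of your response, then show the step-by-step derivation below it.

0-2(w=1) 0-5(w=1) 3-4(w=3)

step 1: add edge 0-2 (w=1); MST = {0-2(w=1)}
step 2: add edge 0-5 (w=1); MST = {0-2(w=1) 0-5(w=1)}
step 3: add edge 3-4 (w=3); MST = {0-2(w=1) 0-5(w=1) 3-4(w=3)}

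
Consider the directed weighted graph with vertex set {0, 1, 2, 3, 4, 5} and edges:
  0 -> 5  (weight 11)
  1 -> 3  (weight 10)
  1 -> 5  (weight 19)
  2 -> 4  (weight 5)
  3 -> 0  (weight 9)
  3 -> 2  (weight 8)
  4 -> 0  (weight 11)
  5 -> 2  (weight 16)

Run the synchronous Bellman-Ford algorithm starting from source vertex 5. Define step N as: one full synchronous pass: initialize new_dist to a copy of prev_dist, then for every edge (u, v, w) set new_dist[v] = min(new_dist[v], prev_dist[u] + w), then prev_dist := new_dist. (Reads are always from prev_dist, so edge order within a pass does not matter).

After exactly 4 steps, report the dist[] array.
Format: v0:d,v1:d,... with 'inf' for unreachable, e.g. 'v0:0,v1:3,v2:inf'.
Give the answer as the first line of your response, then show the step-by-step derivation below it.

v0:32,v1:inf,v2:16,v3:inf,v4:21,v5:0

step 1: dist = v0:inf,v1:inf,v2:16,v3:inf,v4:inf,v5:0
step 2: dist = v0:inf,v1:inf,v2:16,v3:inf,v4:21,v5:0
step 3: dist = v0:32,v1:inf,v2:16,v3:inf,v4:21,v5:0
step 4: dist = v0:32,v1:inf,v2:16,v3:inf,v4:21,v5:0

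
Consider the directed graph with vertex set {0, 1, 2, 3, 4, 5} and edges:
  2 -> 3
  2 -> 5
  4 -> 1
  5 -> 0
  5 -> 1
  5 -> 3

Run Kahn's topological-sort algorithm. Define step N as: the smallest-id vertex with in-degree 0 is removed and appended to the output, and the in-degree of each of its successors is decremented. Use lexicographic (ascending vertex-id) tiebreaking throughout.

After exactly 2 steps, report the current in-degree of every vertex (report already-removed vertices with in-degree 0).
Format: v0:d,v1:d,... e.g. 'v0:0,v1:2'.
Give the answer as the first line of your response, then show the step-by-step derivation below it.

v0:1,v1:1,v2:0,v3:1,v4:0,v5:0

step 1: output 2; order=[2]; indeg=(1,2,0,1,0,0)
step 2: output 4; order=[2,4]; indeg=(1,1,0,1,0,0)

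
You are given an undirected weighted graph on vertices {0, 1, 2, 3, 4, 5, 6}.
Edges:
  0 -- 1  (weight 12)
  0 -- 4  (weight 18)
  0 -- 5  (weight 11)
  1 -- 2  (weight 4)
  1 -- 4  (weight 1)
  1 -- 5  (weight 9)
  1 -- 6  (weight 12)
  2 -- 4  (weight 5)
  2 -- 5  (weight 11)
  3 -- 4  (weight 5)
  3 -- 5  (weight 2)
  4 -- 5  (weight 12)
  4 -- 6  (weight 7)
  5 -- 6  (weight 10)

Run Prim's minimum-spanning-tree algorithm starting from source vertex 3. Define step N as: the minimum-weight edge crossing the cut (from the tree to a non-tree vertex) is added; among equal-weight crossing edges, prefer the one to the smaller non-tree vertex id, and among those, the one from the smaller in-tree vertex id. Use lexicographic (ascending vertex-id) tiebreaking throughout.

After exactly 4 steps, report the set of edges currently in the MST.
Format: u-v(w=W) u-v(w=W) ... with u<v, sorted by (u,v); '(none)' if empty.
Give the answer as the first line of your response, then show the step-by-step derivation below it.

1-2(w=4) 1-4(w=1) 3-4(w=5) 3-5(w=2)

step 1: add edge 3-5 (w=2); MST = {3-5(w=2)}
step 2: add edge 3-4 (w=5); MST = {3-4(w=5) 3-5(w=2)}
step 3: add edge 1-4 (w=1); MST = {1-4(w=1) 3-4(w=5) 3-5(w=2)}
step 4: add edge 1-2 (w=4); MST = {1-2(w=4) 1-4(w=1) 3-4(w=5) 3-5(w=2)}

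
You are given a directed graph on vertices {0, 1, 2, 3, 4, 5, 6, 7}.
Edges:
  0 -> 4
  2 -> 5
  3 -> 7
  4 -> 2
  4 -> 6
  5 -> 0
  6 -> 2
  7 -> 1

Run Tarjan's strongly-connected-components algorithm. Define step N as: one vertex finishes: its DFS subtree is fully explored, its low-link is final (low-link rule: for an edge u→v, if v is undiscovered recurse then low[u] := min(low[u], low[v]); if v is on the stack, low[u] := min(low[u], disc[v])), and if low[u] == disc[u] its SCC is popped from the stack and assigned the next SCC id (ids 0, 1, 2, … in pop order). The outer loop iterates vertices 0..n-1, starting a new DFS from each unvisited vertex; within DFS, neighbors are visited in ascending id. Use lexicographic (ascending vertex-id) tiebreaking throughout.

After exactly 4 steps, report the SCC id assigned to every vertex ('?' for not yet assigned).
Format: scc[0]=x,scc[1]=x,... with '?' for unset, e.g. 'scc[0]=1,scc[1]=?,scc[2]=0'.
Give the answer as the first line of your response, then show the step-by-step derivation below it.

scc[0]=?,scc[1]=?,scc[2]=?,scc[3]=?,scc[4]=?,scc[5]=?,scc[6]=?,scc[7]=?

step 1: low=(low[0]=0,low[1]=?,low[2]=2,low[3]=?,low[4]=1,low[5]=0,low[6]=?,low[7]=?); scc=(scc[0]=?,scc[1]=?,scc[2]=?,scc[3]=?,scc[4]=?,scc[5]=?,scc[6]=?,scc[7]=?)
step 2: low=(low[0]=0,low[1]=?,low[2]=0,low[3]=?,low[4]=1,low[5]=0,low[6]=?,low[7]=?); scc=(scc[0]=?,scc[1]=?,scc[2]=?,scc[3]=?,scc[4]=?,scc[5]=?,scc[6]=?,scc[7]=?)
step 3: low=(low[0]=0,low[1]=?,low[2]=0,low[3]=?,low[4]=0,low[5]=0,low[6]=2,low[7]=?); scc=(scc[0]=?,scc[1]=?,scc[2]=?,scc[3]=?,scc[4]=?,scc[5]=?,scc[6]=?,scc[7]=?)
step 4: low=(low[0]=0,low[1]=?,low[2]=0,low[3]=?,low[4]=0,low[5]=0,low[6]=2,low[7]=?); scc=(scc[0]=?,scc[1]=?,scc[2]=?,scc[3]=?,scc[4]=?,scc[5]=?,scc[6]=?,scc[7]=?)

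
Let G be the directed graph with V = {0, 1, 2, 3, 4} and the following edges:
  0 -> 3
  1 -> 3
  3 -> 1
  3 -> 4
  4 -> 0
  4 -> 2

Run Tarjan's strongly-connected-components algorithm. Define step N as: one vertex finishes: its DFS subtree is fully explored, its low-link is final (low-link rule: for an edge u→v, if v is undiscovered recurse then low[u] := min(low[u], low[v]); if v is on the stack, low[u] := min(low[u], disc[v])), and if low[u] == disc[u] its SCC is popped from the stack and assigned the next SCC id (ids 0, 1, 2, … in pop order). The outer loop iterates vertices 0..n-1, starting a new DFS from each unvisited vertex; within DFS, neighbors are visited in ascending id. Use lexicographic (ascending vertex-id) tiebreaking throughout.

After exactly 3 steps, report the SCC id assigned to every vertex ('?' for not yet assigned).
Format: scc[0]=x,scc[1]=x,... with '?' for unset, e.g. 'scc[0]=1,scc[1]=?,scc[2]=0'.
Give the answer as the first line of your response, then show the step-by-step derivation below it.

scc[0]=?,scc[1]=?,scc[2]=0,scc[3]=?,scc[4]=?

step 1: low=(low[0]=0,low[1]=1,low[2]=?,low[3]=1,low[4]=?); scc=(scc[0]=?,scc[1]=?,scc[2]=?,scc[3]=?,scc[4]=?)
step 2: low=(low[0]=0,low[1]=1,low[2]=4,low[3]=1,low[4]=0); scc=(scc[0]=?,scc[1]=?,scc[2]=0,scc[3]=?,scc[4]=?)
step 3: low=(low[0]=0,low[1]=1,low[2]=4,low[3]=1,low[4]=0); scc=(scc[0]=?,scc[1]=?,scc[2]=0,scc[3]=?,scc[4]=?)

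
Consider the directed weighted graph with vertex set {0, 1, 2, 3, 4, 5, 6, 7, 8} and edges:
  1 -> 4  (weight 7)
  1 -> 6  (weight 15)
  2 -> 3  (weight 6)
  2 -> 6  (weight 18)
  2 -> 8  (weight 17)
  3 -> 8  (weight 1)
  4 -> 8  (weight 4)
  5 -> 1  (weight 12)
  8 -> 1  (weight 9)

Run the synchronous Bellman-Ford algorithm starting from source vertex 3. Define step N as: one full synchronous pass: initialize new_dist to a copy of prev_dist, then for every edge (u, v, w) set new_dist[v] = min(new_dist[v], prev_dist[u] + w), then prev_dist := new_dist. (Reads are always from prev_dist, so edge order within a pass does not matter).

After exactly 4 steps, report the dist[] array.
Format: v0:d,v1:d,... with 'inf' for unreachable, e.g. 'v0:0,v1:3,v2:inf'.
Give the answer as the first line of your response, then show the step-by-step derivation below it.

v0:inf,v1:10,v2:inf,v3:0,v4:17,v5:inf,v6:25,v7:inf,v8:1

step 1: dist = v0:inf,v1:inf,v2:inf,v3:0,v4:inf,v5:inf,v6:inf,v7:inf,v8:1
step 2: dist = v0:inf,v1:10,v2:inf,v3:0,v4:inf,v5:inf,v6:inf,v7:inf,v8:1
step 3: dist = v0:inf,v1:10,v2:inf,v3:0,v4:17,v5:inf,v6:25,v7:inf,v8:1
step 4: dist = v0:inf,v1:10,v2:inf,v3:0,v4:17,v5:inf,v6:25,v7:inf,v8:1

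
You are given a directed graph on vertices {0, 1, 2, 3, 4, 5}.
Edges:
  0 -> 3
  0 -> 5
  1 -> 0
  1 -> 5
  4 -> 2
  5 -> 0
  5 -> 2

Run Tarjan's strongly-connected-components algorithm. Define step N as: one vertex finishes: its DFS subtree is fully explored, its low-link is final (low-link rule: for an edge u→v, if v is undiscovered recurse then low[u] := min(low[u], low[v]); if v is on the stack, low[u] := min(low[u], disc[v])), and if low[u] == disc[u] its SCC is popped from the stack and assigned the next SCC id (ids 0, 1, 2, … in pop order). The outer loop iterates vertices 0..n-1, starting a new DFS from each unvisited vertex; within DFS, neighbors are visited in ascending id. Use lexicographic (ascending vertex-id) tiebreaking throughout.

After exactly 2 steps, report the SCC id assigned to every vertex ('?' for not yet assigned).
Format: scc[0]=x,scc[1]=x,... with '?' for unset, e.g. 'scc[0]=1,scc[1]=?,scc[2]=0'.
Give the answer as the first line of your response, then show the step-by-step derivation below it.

scc[0]=?,scc[1]=?,scc[2]=1,scc[3]=0,scc[4]=?,scc[5]=?

step 1: low=(low[0]=0,low[1]=?,low[2]=?,low[3]=1,low[4]=?,low[5]=?); scc=(scc[0]=?,scc[1]=?,scc[2]=?,scc[3]=0,scc[4]=?,scc[5]=?)
step 2: low=(low[0]=0,low[1]=?,low[2]=3,low[3]=1,low[4]=?,low[5]=0); scc=(scc[0]=?,scc[1]=?,scc[2]=1,scc[3]=0,scc[4]=?,scc[5]=?)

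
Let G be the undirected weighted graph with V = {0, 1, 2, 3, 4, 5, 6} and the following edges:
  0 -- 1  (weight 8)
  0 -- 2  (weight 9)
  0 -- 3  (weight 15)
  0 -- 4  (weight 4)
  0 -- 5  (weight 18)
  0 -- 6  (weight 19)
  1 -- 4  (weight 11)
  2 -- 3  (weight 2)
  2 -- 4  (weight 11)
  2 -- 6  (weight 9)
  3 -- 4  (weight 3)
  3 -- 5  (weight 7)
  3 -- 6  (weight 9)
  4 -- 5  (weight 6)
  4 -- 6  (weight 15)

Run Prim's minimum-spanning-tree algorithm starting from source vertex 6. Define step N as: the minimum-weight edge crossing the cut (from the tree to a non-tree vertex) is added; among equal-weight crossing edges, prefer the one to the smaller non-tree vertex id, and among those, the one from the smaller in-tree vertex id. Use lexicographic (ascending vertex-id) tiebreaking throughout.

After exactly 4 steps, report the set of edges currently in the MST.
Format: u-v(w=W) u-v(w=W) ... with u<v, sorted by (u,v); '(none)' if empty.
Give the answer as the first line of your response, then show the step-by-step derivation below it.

0-4(w=4) 2-3(w=2) 2-6(w=9) 3-4(w=3)

step 1: add edge 2-6 (w=9); MST = {2-6(w=9)}
step 2: add edge 2-3 (w=2); MST = {2-3(w=2) 2-6(w=9)}
step 3: add edge 3-4 (w=3); MST = {2-3(w=2) 2-6(w=9) 3-4(w=3)}
step 4: add edge 0-4 (w=4); MST = {0-4(w=4) 2-3(w=2) 2-6(w=9) 3-4(w=3)}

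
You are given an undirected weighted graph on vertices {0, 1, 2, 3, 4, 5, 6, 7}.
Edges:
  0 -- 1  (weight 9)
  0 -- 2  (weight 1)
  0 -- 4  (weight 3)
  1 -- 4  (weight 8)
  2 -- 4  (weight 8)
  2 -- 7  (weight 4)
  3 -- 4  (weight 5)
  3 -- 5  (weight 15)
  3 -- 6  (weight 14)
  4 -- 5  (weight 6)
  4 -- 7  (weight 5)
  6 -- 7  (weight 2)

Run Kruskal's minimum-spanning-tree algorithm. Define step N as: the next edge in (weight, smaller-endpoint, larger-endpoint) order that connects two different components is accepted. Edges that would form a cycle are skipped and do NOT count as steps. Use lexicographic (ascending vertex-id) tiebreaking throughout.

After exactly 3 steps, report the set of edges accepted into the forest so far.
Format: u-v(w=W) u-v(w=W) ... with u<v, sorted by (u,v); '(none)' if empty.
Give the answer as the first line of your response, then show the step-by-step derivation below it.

0-2(w=1) 0-4(w=3) 6-7(w=2)

step 1: add edge 0-2 (w=1); MST = {0-2(w=1)}
step 2: add edge 6-7 (w=2); MST = {0-2(w=1) 6-7(w=2)}
step 3: add edge 0-4 (w=3); MST = {0-2(w=1) 0-4(w=3) 6-7(w=2)}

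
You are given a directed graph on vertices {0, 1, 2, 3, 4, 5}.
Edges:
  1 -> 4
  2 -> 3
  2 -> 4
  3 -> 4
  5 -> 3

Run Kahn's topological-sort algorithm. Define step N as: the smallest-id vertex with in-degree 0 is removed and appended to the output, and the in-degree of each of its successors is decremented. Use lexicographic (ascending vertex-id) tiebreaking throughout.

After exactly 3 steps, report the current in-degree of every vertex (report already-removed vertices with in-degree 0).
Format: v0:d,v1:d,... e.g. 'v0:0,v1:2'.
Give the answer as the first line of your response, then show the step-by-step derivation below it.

v0:0,v1:0,v2:0,v3:1,v4:1,v5:0

step 1: output 0; order=[0]; indeg=(0,0,0,2,3,0)
step 2: output 1; order=[0,1]; indeg=(0,0,0,2,2,0)
step 3: output 2; order=[0,1,2]; indeg=(0,0,0,1,1,0)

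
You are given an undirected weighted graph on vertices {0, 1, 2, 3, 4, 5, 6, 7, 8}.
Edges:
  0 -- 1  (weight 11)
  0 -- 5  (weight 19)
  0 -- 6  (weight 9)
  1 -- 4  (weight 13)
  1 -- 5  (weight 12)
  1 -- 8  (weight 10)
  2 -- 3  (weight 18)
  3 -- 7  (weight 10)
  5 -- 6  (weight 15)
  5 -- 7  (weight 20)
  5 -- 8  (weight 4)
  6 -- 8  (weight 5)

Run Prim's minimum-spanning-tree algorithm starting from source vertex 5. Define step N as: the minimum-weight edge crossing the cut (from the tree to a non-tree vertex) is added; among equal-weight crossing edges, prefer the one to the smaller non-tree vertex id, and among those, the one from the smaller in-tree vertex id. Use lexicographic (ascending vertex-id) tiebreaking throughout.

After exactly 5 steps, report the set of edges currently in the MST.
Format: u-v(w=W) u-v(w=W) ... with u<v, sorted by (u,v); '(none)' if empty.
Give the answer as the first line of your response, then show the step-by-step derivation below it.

0-6(w=9) 1-4(w=13) 1-8(w=10) 5-8(w=4) 6-8(w=5)

step 1: add edge 5-8 (w=4); MST = {5-8(w=4)}
step 2: add edge 6-8 (w=5); MST = {5-8(w=4) 6-8(w=5)}
step 3: add edge 0-6 (w=9); MST = {0-6(w=9) 5-8(w=4) 6-8(w=5)}
step 4: add edge 1-8 (w=10); MST = {0-6(w=9) 1-8(w=10) 5-8(w=4) 6-8(w=5)}
step 5: add edge 1-4 (w=13); MST = {0-6(w=9) 1-4(w=13) 1-8(w=10) 5-8(w=4) 6-8(w=5)}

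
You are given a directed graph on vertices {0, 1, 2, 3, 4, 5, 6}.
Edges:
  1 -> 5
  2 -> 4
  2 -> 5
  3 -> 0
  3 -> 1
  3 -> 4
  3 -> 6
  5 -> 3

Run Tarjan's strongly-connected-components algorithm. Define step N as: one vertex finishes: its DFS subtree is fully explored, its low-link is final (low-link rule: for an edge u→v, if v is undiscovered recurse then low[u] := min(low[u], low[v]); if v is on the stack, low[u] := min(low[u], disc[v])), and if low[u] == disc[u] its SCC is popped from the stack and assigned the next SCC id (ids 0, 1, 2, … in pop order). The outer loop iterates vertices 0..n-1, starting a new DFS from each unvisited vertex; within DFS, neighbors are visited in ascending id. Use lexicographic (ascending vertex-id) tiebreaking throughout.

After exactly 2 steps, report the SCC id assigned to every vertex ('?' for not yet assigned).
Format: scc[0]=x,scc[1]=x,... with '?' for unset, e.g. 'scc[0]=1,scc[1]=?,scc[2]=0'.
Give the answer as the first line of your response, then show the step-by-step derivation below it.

scc[0]=0,scc[1]=?,scc[2]=?,scc[3]=?,scc[4]=1,scc[5]=?,scc[6]=?

step 1: low=(low[0]=0,low[1]=?,low[2]=?,low[3]=?,low[4]=?,low[5]=?,low[6]=?); scc=(scc[0]=0,scc[1]=?,scc[2]=?,scc[3]=?,scc[4]=?,scc[5]=?,scc[6]=?)
step 2: low=(low[0]=0,low[1]=1,low[2]=?,low[3]=1,low[4]=4,low[5]=2,low[6]=?); scc=(scc[0]=0,scc[1]=?,scc[2]=?,scc[3]=?,scc[4]=1,scc[5]=?,scc[6]=?)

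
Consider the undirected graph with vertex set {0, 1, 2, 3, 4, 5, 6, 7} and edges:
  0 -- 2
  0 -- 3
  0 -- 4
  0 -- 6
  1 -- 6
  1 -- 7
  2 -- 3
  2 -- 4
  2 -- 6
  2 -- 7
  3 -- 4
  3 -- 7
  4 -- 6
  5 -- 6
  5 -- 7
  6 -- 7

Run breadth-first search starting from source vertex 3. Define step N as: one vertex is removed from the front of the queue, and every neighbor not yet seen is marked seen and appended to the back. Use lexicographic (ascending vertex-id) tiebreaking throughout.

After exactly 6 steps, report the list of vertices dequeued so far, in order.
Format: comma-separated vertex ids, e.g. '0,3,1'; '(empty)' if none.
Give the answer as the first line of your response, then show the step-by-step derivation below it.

3,0,2,4,7,6

step 1: dequeue 3; queue=[0,2,4,7]; order=3
step 2: dequeue 0; queue=[2,4,7,6]; order=3,0
step 3: dequeue 2; queue=[4,7,6]; order=3,0,2
step 4: dequeue 4; queue=[7,6]; order=3,0,2,4
step 5: dequeue 7; queue=[6,1,5]; order=3,0,2,4,7
step 6: dequeue 6; queue=[1,5]; order=3,0,2,4,7,6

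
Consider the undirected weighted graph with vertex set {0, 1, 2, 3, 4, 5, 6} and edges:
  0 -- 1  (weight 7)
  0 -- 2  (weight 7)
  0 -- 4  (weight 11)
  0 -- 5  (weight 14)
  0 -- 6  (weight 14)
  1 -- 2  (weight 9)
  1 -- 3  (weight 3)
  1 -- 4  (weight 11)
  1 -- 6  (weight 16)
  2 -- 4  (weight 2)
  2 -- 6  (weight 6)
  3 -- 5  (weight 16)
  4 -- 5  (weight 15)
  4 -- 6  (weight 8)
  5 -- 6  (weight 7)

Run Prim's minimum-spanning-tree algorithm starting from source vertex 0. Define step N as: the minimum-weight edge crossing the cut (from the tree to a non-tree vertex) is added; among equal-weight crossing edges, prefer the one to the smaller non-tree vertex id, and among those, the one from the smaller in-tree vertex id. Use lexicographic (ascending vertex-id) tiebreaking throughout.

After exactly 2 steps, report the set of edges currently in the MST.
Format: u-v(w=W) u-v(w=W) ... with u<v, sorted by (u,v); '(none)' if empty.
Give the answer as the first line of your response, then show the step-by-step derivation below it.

0-1(w=7) 1-3(w=3)

step 1: add edge 0-1 (w=7); MST = {0-1(w=7)}
step 2: add edge 1-3 (w=3); MST = {0-1(w=7) 1-3(w=3)}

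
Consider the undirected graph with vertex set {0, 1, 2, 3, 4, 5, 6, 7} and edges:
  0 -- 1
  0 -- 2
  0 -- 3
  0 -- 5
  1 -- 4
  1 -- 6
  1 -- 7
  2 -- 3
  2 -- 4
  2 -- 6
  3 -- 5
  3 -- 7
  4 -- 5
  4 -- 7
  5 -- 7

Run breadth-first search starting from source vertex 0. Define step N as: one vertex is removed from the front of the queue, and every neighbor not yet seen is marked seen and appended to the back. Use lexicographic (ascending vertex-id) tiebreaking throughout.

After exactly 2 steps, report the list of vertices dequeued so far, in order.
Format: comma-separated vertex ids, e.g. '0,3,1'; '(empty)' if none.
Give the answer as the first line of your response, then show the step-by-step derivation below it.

0,1

step 1: dequeue 0; queue=[1,2,3,5]; order=0
step 2: dequeue 1; queue=[2,3,5,4,6,7]; order=0,1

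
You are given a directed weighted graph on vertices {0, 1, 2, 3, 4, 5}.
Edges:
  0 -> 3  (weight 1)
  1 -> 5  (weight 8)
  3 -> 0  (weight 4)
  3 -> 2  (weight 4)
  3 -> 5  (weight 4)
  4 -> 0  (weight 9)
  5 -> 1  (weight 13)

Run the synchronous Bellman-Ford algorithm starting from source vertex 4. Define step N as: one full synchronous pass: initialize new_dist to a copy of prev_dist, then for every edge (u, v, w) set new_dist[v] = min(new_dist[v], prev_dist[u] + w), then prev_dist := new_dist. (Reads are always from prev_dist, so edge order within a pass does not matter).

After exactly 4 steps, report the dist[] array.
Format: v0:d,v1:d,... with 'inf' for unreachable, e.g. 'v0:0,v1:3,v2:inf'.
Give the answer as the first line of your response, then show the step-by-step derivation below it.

v0:9,v1:27,v2:14,v3:10,v4:0,v5:14

step 1: dist = v0:9,v1:inf,v2:inf,v3:inf,v4:0,v5:inf
step 2: dist = v0:9,v1:inf,v2:inf,v3:10,v4:0,v5:inf
step 3: dist = v0:9,v1:inf,v2:14,v3:10,v4:0,v5:14
step 4: dist = v0:9,v1:27,v2:14,v3:10,v4:0,v5:14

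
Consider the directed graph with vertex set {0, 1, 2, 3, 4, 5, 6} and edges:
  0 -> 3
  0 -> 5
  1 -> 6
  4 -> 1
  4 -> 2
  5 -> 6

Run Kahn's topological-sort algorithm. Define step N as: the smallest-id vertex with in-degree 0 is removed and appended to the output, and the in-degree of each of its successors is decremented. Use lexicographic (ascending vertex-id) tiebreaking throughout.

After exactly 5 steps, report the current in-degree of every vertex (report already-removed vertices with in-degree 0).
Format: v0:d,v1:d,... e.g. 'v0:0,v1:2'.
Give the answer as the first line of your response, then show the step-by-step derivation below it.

v0:0,v1:0,v2:0,v3:0,v4:0,v5:0,v6:1

step 1: output 0; order=[0]; indeg=(0,1,1,0,0,0,2)
step 2: output 3; order=[0,3]; indeg=(0,1,1,0,0,0,2)
step 3: output 4; order=[0,3,4]; indeg=(0,0,0,0,0,0,2)
step 4: output 1; order=[0,3,4,1]; indeg=(0,0,0,0,0,0,1)
step 5: output 2; order=[0,3,4,1,2]; indeg=(0,0,0,0,0,0,1)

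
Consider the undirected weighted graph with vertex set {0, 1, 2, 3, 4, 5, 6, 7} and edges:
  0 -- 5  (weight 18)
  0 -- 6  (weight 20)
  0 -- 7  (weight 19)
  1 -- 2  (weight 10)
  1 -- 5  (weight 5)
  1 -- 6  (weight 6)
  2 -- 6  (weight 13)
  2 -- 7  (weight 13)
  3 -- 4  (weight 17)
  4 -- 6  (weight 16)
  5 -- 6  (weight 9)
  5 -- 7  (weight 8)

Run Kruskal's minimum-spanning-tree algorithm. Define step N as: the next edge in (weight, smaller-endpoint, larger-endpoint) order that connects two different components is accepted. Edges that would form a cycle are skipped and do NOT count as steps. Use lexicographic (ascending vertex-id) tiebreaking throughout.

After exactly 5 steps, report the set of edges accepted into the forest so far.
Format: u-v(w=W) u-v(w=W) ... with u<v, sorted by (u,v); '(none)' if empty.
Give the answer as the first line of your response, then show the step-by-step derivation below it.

1-2(w=10) 1-5(w=5) 1-6(w=6) 4-6(w=16) 5-7(w=8)

step 1: add edge 1-5 (w=5); MST = {1-5(w=5)}
step 2: add edge 1-6 (w=6); MST = {1-5(w=5) 1-6(w=6)}
step 3: add edge 5-7 (w=8); MST = {1-5(w=5) 1-6(w=6) 5-7(w=8)}
step 4: add edge 1-2 (w=10); MST = {1-2(w=10) 1-5(w=5) 1-6(w=6) 5-7(w=8)}
step 5: add edge 4-6 (w=16); MST = {1-2(w=10) 1-5(w=5) 1-6(w=6) 4-6(w=16) 5-7(w=8)}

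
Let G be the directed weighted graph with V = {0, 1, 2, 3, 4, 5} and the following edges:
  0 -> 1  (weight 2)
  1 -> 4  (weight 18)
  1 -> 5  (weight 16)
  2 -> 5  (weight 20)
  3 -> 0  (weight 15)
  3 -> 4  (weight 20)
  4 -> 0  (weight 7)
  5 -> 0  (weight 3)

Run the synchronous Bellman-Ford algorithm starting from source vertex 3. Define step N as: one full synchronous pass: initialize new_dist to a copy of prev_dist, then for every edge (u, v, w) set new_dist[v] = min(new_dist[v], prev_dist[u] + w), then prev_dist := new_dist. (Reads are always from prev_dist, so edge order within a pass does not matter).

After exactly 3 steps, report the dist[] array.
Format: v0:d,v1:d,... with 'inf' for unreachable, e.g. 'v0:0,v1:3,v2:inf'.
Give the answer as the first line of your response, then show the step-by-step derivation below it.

v0:15,v1:17,v2:inf,v3:0,v4:20,v5:33

step 1: dist = v0:15,v1:inf,v2:inf,v3:0,v4:20,v5:inf
step 2: dist = v0:15,v1:17,v2:inf,v3:0,v4:20,v5:inf
step 3: dist = v0:15,v1:17,v2:inf,v3:0,v4:20,v5:33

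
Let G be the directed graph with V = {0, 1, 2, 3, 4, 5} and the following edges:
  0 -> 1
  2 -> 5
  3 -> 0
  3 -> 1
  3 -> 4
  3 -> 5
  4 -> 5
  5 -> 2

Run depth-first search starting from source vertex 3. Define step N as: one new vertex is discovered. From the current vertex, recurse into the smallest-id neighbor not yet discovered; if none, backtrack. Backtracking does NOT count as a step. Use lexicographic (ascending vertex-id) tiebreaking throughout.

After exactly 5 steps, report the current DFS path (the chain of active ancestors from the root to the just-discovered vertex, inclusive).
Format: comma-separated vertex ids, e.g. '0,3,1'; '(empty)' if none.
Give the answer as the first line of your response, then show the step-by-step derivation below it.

3,4,5

step 1: discover 3; path=3; order=3
step 2: discover 0; path=3>0; order=3,0
step 3: discover 1; path=3>0>1; order=3,0,1
step 4: discover 4; path=3>4; order=3,0,1,4
step 5: discover 5; path=3>4>5; order=3,0,1,4,5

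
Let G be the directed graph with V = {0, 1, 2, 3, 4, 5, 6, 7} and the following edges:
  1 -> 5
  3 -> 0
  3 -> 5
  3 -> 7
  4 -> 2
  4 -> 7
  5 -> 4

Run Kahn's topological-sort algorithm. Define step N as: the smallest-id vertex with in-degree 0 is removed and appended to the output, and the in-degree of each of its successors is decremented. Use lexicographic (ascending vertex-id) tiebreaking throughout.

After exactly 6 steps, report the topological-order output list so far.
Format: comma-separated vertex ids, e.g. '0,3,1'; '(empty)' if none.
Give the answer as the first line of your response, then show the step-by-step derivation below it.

1,3,0,5,4,2

step 1: output 1; order=[1]; indeg=(1,0,1,0,1,1,0,2)
step 2: output 3; order=[1,3]; indeg=(0,0,1,0,1,0,0,1)
step 3: output 0; order=[1,3,0]; indeg=(0,0,1,0,1,0,0,1)
step 4: output 5; order=[1,3,0,5]; indeg=(0,0,1,0,0,0,0,1)
step 5: output 4; order=[1,3,0,5,4]; indeg=(0,0,0,0,0,0,0,0)
step 6: output 2; order=[1,3,0,5,4,2]; indeg=(0,0,0,0,0,0,0,0)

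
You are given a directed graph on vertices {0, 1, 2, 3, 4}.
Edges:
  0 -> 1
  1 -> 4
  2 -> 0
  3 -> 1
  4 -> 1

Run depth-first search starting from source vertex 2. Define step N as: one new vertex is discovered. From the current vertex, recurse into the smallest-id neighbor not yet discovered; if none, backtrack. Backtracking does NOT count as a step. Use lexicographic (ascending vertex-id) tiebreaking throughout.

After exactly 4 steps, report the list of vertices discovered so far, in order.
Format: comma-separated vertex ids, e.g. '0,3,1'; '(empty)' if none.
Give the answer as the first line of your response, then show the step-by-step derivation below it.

2,0,1,4

step 1: discover 2; path=2; order=2
step 2: discover 0; path=2>0; order=2,0
step 3: discover 1; path=2>0>1; order=2,0,1
step 4: discover 4; path=2>0>1>4; order=2,0,1,4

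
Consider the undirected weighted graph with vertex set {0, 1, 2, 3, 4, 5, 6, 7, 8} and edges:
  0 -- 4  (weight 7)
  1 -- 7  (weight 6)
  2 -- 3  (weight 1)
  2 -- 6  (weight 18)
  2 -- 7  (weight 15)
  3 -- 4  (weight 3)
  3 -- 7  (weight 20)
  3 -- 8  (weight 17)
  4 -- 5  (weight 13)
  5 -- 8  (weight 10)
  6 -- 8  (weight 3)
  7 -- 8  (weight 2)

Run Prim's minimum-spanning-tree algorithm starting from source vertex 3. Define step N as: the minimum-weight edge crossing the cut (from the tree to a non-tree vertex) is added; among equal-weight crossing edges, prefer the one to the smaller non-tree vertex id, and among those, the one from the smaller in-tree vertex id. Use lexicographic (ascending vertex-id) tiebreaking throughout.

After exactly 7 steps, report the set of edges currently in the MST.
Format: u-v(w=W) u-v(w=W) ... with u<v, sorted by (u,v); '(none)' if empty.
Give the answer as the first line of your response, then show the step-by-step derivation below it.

0-4(w=7) 2-3(w=1) 3-4(w=3) 4-5(w=13) 5-8(w=10) 6-8(w=3) 7-8(w=2)

step 1: add edge 2-3 (w=1); MST = {2-3(w=1)}
step 2: add edge 3-4 (w=3); MST = {2-3(w=1) 3-4(w=3)}
step 3: add edge 0-4 (w=7); MST = {0-4(w=7) 2-3(w=1) 3-4(w=3)}
step 4: add edge 4-5 (w=13); MST = {0-4(w=7) 2-3(w=1) 3-4(w=3) 4-5(w=13)}
step 5: add edge 5-8 (w=10); MST = {0-4(w=7) 2-3(w=1) 3-4(w=3) 4-5(w=13) 5-8(w=10)}
step 6: add edge 7-8 (w=2); MST = {0-4(w=7) 2-3(w=1) 3-4(w=3) 4-5(w=13) 5-8(w=10) 7-8(w=2)}
step 7: add edge 6-8 (w=3); MST = {0-4(w=7) 2-3(w=1) 3-4(w=3) 4-5(w=13) 5-8(w=10) 6-8(w=3) 7-8(w=2)}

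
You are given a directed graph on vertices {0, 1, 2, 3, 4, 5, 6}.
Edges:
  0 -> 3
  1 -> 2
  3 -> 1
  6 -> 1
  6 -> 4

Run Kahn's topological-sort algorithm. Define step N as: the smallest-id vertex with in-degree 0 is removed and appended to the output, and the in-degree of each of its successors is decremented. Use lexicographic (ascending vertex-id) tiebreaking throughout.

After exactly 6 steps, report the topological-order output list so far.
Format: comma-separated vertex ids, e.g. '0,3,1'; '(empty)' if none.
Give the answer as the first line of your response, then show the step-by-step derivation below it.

0,3,5,6,1,2

step 1: output 0; order=[0]; indeg=(0,2,1,0,1,0,0)
step 2: output 3; order=[0,3]; indeg=(0,1,1,0,1,0,0)
step 3: output 5; order=[0,3,5]; indeg=(0,1,1,0,1,0,0)
step 4: output 6; order=[0,3,5,6]; indeg=(0,0,1,0,0,0,0)
step 5: output 1; order=[0,3,5,6,1]; indeg=(0,0,0,0,0,0,0)
step 6: output 2; order=[0,3,5,6,1,2]; indeg=(0,0,0,0,0,0,0)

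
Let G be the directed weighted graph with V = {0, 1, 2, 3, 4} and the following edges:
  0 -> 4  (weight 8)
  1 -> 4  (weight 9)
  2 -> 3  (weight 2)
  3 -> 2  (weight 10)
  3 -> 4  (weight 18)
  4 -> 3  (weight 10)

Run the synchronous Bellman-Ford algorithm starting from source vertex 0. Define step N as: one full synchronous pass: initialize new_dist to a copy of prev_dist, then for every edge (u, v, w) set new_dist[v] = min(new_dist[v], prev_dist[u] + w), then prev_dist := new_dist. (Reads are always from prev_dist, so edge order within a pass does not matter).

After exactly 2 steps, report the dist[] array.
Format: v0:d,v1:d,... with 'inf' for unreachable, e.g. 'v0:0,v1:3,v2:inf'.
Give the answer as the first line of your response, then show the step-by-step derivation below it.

v0:0,v1:inf,v2:inf,v3:18,v4:8

step 1: dist = v0:0,v1:inf,v2:inf,v3:inf,v4:8
step 2: dist = v0:0,v1:inf,v2:inf,v3:18,v4:8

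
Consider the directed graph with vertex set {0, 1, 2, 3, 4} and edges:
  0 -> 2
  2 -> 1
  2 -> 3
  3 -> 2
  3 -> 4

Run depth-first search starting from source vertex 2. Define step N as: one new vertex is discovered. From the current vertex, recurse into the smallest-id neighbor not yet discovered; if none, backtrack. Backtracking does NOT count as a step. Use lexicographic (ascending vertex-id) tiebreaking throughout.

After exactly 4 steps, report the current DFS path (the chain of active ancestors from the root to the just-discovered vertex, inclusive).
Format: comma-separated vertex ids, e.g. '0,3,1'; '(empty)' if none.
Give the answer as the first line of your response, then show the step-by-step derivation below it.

2,3,4

step 1: discover 2; path=2; order=2
step 2: discover 1; path=2>1; order=2,1
step 3: discover 3; path=2>3; order=2,1,3
step 4: discover 4; path=2>3>4; order=2,1,3,4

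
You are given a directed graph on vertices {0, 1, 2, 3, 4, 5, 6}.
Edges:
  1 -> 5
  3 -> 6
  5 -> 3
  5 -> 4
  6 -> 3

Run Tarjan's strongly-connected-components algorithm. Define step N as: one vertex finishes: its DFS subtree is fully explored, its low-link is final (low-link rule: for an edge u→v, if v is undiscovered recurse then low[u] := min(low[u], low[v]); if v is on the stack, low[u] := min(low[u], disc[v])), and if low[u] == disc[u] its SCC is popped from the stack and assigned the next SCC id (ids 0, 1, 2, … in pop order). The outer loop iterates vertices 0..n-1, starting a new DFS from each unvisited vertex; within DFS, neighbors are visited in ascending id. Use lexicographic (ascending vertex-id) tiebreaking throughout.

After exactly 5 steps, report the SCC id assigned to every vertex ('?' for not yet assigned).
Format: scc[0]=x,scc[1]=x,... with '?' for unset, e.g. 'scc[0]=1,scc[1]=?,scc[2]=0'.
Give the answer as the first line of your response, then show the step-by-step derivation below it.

scc[0]=0,scc[1]=?,scc[2]=?,scc[3]=1,scc[4]=2,scc[5]=3,scc[6]=1

step 1: low=(low[0]=0,low[1]=?,low[2]=?,low[3]=?,low[4]=?,low[5]=?,low[6]=?); scc=(scc[0]=0,scc[1]=?,scc[2]=?,scc[3]=?,scc[4]=?,scc[5]=?,scc[6]=?)
step 2: low=(low[0]=0,low[1]=1,low[2]=?,low[3]=3,low[4]=?,low[5]=2,low[6]=3); scc=(scc[0]=0,scc[1]=?,scc[2]=?,scc[3]=?,scc[4]=?,scc[5]=?,scc[6]=?)
step 3: low=(low[0]=0,low[1]=1,low[2]=?,low[3]=3,low[4]=?,low[5]=2,low[6]=3); scc=(scc[0]=0,scc[1]=?,scc[2]=?,scc[3]=1,scc[4]=?,scc[5]=?,scc[6]=1)
step 4: low=(low[0]=0,low[1]=1,low[2]=?,low[3]=3,low[4]=5,low[5]=2,low[6]=3); scc=(scc[0]=0,scc[1]=?,scc[2]=?,scc[3]=1,scc[4]=2,scc[5]=?,scc[6]=1)
step 5: low=(low[0]=0,low[1]=1,low[2]=?,low[3]=3,low[4]=5,low[5]=2,low[6]=3); scc=(scc[0]=0,scc[1]=?,scc[2]=?,scc[3]=1,scc[4]=2,scc[5]=3,scc[6]=1)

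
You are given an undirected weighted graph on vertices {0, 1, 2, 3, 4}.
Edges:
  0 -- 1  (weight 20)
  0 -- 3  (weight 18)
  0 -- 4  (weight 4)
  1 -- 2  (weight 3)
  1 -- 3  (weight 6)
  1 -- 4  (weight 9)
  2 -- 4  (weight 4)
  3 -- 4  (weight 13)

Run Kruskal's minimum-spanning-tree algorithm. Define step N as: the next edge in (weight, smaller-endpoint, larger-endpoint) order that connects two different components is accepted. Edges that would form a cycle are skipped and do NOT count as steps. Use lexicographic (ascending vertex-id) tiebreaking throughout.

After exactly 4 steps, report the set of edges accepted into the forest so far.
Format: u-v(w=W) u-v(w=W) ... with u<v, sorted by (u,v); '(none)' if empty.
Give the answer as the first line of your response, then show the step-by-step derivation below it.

0-4(w=4) 1-2(w=3) 1-3(w=6) 2-4(w=4)

step 1: add edge 1-2 (w=3); MST = {1-2(w=3)}
step 2: add edge 0-4 (w=4); MST = {0-4(w=4) 1-2(w=3)}
step 3: add edge 2-4 (w=4); MST = {0-4(w=4) 1-2(w=3) 2-4(w=4)}
step 4: add edge 1-3 (w=6); MST = {0-4(w=4) 1-2(w=3) 1-3(w=6) 2-4(w=4)}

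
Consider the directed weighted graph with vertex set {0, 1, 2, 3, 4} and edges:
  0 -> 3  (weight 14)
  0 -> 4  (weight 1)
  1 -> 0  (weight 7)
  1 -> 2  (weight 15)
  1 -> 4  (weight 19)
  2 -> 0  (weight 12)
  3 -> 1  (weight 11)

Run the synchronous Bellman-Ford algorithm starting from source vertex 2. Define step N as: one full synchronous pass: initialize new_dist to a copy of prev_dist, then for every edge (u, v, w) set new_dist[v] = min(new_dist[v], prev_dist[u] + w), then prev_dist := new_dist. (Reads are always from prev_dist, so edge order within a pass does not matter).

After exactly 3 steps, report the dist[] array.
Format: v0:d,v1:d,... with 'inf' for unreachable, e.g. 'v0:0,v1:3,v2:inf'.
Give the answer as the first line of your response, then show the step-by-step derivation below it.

v0:12,v1:37,v2:0,v3:26,v4:13

step 1: dist = v0:12,v1:inf,v2:0,v3:inf,v4:inf
step 2: dist = v0:12,v1:inf,v2:0,v3:26,v4:13
step 3: dist = v0:12,v1:37,v2:0,v3:26,v4:13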